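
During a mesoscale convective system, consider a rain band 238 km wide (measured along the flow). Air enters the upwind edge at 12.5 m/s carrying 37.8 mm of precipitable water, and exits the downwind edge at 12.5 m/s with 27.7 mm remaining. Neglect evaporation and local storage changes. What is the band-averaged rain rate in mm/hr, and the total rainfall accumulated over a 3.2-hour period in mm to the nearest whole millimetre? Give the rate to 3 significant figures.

Column moisture flux per unit crosswind length is F = V × PW.
Inflow: F_in = 12.5 × 37.8 = 472.5 mm·m/s
Outflow: F_out = 12.5 × 27.7 = 346.25 mm·m/s
Steady-state rate R = (F_in − F_out)/L = (472.5 − 346.25) / 238000 m = 5.305e-04 mm/s.
R = 5.305e-04 × 3600 = 1.91 mm/hr.
Over 3.2 h: total = 1.91 × 3.2 = 6.112 ≈ 6 mm.

R ≈ 1.91 mm/hr; total ≈ 6 mm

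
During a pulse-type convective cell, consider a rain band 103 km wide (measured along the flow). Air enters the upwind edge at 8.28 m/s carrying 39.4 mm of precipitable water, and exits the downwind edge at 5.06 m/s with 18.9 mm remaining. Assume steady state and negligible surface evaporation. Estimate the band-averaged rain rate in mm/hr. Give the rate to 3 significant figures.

Column moisture flux per unit crosswind length is F = V × PW.
Inflow: F_in = 8.28 × 39.4 = 326.232 mm·m/s
Outflow: F_out = 5.06 × 18.9 = 95.634 mm·m/s
Steady-state rate R = (F_in − F_out)/L = (326.232 − 95.634) / 103000 m = 2.239e-03 mm/s.
R = 2.239e-03 × 3600 = 8.06 mm/hr.

R ≈ 8.06 mm/hr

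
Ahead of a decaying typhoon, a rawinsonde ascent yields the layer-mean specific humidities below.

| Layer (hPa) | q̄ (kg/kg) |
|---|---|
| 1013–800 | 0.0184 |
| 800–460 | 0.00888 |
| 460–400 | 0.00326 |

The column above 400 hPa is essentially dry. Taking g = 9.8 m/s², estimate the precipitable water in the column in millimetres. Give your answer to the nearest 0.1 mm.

Precipitable water is the column-integrated vapour mass per unit area: PW = (1/g) Σ q̄ Δp, with q in kg/kg and Δp in Pa (1 kg/m² of water = 1 mm).
Layer 1013–800 hPa: Δp = 213 hPa = 21300 Pa, q̄ = 0.0184 kg/kg → 0.0184 × 21300 / 9.8 = 39.99 mm
Layer 800–460 hPa: Δp = 340 hPa = 34000 Pa, q̄ = 0.00888 kg/kg → 0.00888 × 34000 / 9.8 = 30.81 mm
Layer 460–400 hPa: Δp = 60 hPa = 6000 Pa, q̄ = 0.00326 kg/kg → 0.00326 × 6000 / 9.8 = 2.00 mm
PW = 39.99 + 30.81 + 2.00 = 72.80 ≈ 72.8 mm.

PW ≈ 72.8 mm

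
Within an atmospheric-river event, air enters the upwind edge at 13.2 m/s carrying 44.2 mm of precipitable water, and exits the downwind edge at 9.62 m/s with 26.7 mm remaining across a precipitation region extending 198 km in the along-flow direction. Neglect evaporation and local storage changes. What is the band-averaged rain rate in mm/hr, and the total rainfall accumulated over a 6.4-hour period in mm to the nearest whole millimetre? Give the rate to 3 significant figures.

Column moisture flux per unit crosswind length is F = V × PW.
Inflow: F_in = 13.2 × 44.2 = 583.44 mm·m/s
Outflow: F_out = 9.62 × 26.7 = 256.854 mm·m/s
Steady-state rate R = (F_in − F_out)/L = (583.44 − 256.854) / 198000 m = 1.649e-03 mm/s.
R = 1.649e-03 × 3600 = 5.94 mm/hr.
Over 6.4 h: total = 5.94 × 6.4 = 38.016 ≈ 38 mm.

R ≈ 5.94 mm/hr; total ≈ 38 mm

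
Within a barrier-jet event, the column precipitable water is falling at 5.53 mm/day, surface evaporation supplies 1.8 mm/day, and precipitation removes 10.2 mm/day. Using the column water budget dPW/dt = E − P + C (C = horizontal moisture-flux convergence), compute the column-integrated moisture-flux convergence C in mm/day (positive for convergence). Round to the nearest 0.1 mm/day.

dPW/dt = -5.53 mm/day.
C = dPW/dt − E + P = (-5.53) − 1.8 + 10.2 = 2.9 mm/day.

C ≈ 2.9 mm/day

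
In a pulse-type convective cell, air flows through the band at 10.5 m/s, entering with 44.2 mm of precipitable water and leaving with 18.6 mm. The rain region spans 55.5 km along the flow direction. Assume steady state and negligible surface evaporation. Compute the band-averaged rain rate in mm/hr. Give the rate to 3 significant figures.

R ≈ 17.4 mm/hr

Column moisture flux per unit crosswind length is F = V × PW.
Inflow: F_in = 10.5 × 44.2 = 464.1 mm·m/s
Outflow: F_out = 10.5 × 18.6 = 195.3 mm·m/s
Steady-state rate R = (F_in − F_out)/L = (464.1 − 195.3) / 55500 m = 4.843e-03 mm/s.
R = 4.843e-03 × 3600 = 17.4 mm/hr.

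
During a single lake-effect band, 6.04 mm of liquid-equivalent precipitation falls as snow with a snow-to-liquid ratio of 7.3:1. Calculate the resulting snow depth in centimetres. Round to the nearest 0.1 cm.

Snow depth = liquid × ratio = 6.04 mm × 7.3 = 44.092 mm = 4.4 cm.

snow depth ≈ 4.4 cm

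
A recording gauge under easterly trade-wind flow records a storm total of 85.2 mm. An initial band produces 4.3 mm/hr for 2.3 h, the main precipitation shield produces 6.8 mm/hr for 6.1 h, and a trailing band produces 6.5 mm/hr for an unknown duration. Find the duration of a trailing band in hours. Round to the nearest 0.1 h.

Known phases: 4.3 × 2.3 + 6.8 × 6.1 = 9.89 + 41.48 = 51.37 mm.
Remaining depth = 85.2 − 51.37 = 33.83 mm.
Duration = 33.83 / 6.5 = 5.2 h.

duration ≈ 5.2 h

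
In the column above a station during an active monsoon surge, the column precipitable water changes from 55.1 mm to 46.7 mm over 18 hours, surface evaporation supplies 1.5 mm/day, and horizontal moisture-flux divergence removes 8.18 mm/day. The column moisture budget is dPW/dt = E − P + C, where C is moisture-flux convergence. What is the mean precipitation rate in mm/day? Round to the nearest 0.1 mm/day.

P ≈ 4.5 mm/day

dPW/dt = (46.7 − 55.1) mm / (18/24 day) = -11.200 mm/day.
P = E + C − dPW/dt = 1.5 + (-8.18) − (-11.200) = 4.5 mm/day.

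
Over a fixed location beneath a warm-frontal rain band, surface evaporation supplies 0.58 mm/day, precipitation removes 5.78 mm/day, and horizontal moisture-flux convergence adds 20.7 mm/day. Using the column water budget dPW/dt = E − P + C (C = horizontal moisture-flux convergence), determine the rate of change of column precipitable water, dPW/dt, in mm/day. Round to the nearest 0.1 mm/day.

dPW/dt ≈ 15.5 mm/day

dPW/dt = E − P + C = 0.58 − 5.78 + (20.7) = 15.5 mm/day.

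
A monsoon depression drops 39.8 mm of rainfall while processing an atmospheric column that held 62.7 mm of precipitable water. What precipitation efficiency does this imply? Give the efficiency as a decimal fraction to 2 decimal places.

ε ≈ 0.63

ε = rainfall / PW = 39.8 / 62.7 = 0.63.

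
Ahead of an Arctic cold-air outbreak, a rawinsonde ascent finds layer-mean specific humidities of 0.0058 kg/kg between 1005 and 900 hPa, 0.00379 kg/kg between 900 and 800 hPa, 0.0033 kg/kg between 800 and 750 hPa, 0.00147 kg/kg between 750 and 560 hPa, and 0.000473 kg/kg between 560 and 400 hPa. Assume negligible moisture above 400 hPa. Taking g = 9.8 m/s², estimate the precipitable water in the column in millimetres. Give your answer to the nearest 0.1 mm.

Precipitable water is the column-integrated vapour mass per unit area: PW = (1/g) Σ q̄ Δp, with q in kg/kg and Δp in Pa (1 kg/m² of water = 1 mm).
Layer 1005–900 hPa: Δp = 105 hPa = 10500 Pa, q̄ = 0.0058 kg/kg → 0.0058 × 10500 / 9.8 = 6.21 mm
Layer 900–800 hPa: Δp = 100 hPa = 10000 Pa, q̄ = 0.00379 kg/kg → 0.00379 × 10000 / 9.8 = 3.87 mm
Layer 800–750 hPa: Δp = 50 hPa = 5000 Pa, q̄ = 0.0033 kg/kg → 0.0033 × 5000 / 9.8 = 1.68 mm
Layer 750–560 hPa: Δp = 190 hPa = 19000 Pa, q̄ = 0.00147 kg/kg → 0.00147 × 19000 / 9.8 = 2.85 mm
Layer 560–400 hPa: Δp = 160 hPa = 16000 Pa, q̄ = 0.000473 kg/kg → 0.000473 × 16000 / 9.8 = 0.77 mm
PW = 6.21 + 3.87 + 1.68 + 2.85 + 0.77 = 15.38 ≈ 15.4 mm.

PW ≈ 15.4 mm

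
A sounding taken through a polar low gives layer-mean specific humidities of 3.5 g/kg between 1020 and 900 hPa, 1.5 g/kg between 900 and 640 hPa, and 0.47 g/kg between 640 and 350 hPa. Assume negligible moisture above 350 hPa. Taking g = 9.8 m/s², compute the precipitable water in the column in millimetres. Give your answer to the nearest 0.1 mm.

PW ≈ 9.7 mm

Precipitable water is the column-integrated vapour mass per unit area: PW = (1/g) Σ q̄ Δp, with q in kg/kg and Δp in Pa (1 kg/m² of water = 1 mm).
Layer 1020–900 hPa: Δp = 120 hPa = 12000 Pa, q̄ = 0.0035 kg/kg → 0.0035 × 12000 / 9.8 = 4.29 mm
Layer 900–640 hPa: Δp = 260 hPa = 26000 Pa, q̄ = 0.0015 kg/kg → 0.0015 × 26000 / 9.8 = 3.98 mm
Layer 640–350 hPa: Δp = 290 hPa = 29000 Pa, q̄ = 0.00047 kg/kg → 0.00047 × 29000 / 9.8 = 1.39 mm
PW = 4.29 + 3.98 + 1.39 = 9.66 ≈ 9.7 mm.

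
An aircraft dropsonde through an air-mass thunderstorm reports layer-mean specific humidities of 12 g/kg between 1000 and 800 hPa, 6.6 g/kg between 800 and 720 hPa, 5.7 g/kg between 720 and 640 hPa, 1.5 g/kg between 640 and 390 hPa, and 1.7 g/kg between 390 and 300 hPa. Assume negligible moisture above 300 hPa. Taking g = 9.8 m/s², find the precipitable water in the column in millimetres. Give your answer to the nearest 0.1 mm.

Precipitable water is the column-integrated vapour mass per unit area: PW = (1/g) Σ q̄ Δp, with q in kg/kg and Δp in Pa (1 kg/m² of water = 1 mm).
Layer 1000–800 hPa: Δp = 200 hPa = 20000 Pa, q̄ = 0.012 kg/kg → 0.012 × 20000 / 9.8 = 24.49 mm
Layer 800–720 hPa: Δp = 80 hPa = 8000 Pa, q̄ = 0.0066 kg/kg → 0.0066 × 8000 / 9.8 = 5.39 mm
Layer 720–640 hPa: Δp = 80 hPa = 8000 Pa, q̄ = 0.0057 kg/kg → 0.0057 × 8000 / 9.8 = 4.65 mm
Layer 640–390 hPa: Δp = 250 hPa = 25000 Pa, q̄ = 0.0015 kg/kg → 0.0015 × 25000 / 9.8 = 3.83 mm
Layer 390–300 hPa: Δp = 90 hPa = 9000 Pa, q̄ = 0.0017 kg/kg → 0.0017 × 9000 / 9.8 = 1.56 mm
PW = 24.49 + 5.39 + 4.65 + 3.83 + 1.56 = 39.92 ≈ 39.9 mm.

PW ≈ 39.9 mm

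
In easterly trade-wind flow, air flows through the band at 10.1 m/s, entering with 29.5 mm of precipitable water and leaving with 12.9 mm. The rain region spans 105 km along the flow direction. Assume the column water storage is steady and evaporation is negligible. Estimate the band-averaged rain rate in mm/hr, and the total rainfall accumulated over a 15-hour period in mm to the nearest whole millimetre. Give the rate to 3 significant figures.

R ≈ 5.75 mm/hr; total ≈ 86 mm

Column moisture flux per unit crosswind length is F = V × PW.
Inflow: F_in = 10.1 × 29.5 = 297.95 mm·m/s
Outflow: F_out = 10.1 × 12.9 = 130.29 mm·m/s
Steady-state rate R = (F_in − F_out)/L = (297.95 − 130.29) / 105000 m = 1.597e-03 mm/s.
R = 1.597e-03 × 3600 = 5.75 mm/hr.
Over 15 h: total = 5.75 × 15 = 86.25 ≈ 86 mm.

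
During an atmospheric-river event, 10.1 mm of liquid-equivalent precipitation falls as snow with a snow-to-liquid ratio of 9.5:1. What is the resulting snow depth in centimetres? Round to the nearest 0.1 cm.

snow depth ≈ 9.6 cm

Snow depth = liquid × ratio = 10.1 mm × 9.5 = 95.95 mm = 9.6 cm.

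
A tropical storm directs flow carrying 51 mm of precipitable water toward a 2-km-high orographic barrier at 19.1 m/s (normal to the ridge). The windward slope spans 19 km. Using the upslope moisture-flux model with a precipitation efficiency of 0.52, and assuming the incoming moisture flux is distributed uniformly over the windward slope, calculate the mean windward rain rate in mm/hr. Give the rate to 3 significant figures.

Incoming column moisture flux per unit ridge length: F = V × PW = 19.1 × 51 = 974.1 mm·m/s.
Spread over the 19 km slope with efficiency ε = 0.52: R = ε·F/W = 0.52 × 974.1 / 19000 m = 2.666e-02 mm/s.
R = 2.666e-02 × 3600 = 96.0 mm/hr.

R ≈ 96.0 mm/hr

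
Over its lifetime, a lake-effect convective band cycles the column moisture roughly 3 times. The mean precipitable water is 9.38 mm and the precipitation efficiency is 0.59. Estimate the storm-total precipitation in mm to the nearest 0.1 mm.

precipitation ≈ 16.6 mm

Each cycle deposits ε × PW = 0.59 × 9.38 = 5.5342 mm.
Over 3 cycles: 3 × 5.5342 = 16.6 mm.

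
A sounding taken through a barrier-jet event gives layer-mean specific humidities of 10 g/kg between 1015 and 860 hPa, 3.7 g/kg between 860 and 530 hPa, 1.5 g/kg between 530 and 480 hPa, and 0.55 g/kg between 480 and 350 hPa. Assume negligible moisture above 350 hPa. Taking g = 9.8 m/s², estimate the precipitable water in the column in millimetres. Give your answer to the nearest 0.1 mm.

PW ≈ 29.8 mm

Precipitable water is the column-integrated vapour mass per unit area: PW = (1/g) Σ q̄ Δp, with q in kg/kg and Δp in Pa (1 kg/m² of water = 1 mm).
Layer 1015–860 hPa: Δp = 155 hPa = 15500 Pa, q̄ = 0.01 kg/kg → 0.01 × 15500 / 9.8 = 15.82 mm
Layer 860–530 hPa: Δp = 330 hPa = 33000 Pa, q̄ = 0.0037 kg/kg → 0.0037 × 33000 / 9.8 = 12.46 mm
Layer 530–480 hPa: Δp = 50 hPa = 5000 Pa, q̄ = 0.0015 kg/kg → 0.0015 × 5000 / 9.8 = 0.77 mm
Layer 480–350 hPa: Δp = 130 hPa = 13000 Pa, q̄ = 0.00055 kg/kg → 0.00055 × 13000 / 9.8 = 0.73 mm
PW = 15.82 + 12.46 + 0.77 + 0.73 = 29.78 ≈ 29.8 mm.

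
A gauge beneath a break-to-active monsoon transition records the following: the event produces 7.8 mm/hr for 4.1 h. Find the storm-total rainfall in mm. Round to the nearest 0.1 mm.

total ≈ 32.0 mm

Total = Σ Rᵢ Δtᵢ = 7.8 × 4.1
      = 31.98 = 32.0 mm.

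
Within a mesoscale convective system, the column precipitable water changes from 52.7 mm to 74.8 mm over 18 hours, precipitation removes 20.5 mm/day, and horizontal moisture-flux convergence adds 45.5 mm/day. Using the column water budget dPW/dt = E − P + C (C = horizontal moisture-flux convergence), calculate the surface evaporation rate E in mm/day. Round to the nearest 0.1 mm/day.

E ≈ 4.5 mm/day

dPW/dt = (74.8 − 52.7) mm / (18/24 day) = +29.467 mm/day.
E = dPW/dt + P − C = (+29.467) + 20.5 − (45.5) = 4.5 mm/day.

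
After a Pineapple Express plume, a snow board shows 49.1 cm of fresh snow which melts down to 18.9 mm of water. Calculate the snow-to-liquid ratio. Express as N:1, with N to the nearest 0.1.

Ratio = snow depth / SWE = 491 mm / 18.9 mm = 26.0, i.e. 26.0:1.

ratio ≈ 26.0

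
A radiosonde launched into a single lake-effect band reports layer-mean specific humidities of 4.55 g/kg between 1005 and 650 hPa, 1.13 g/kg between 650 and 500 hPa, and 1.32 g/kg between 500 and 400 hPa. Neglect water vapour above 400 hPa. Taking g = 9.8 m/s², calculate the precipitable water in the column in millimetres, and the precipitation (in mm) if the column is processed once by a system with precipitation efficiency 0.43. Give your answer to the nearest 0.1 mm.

Precipitable water is the column-integrated vapour mass per unit area: PW = (1/g) Σ q̄ Δp, with q in kg/kg and Δp in Pa (1 kg/m² of water = 1 mm).
Layer 1005–650 hPa: Δp = 355 hPa = 35500 Pa, q̄ = 0.00455 kg/kg → 0.00455 × 35500 / 9.8 = 16.48 mm
Layer 650–500 hPa: Δp = 150 hPa = 15000 Pa, q̄ = 0.00113 kg/kg → 0.00113 × 15000 / 9.8 = 1.73 mm
Layer 500–400 hPa: Δp = 100 hPa = 10000 Pa, q̄ = 0.00132 kg/kg → 0.00132 × 10000 / 9.8 = 1.35 mm
PW = 16.48 + 1.73 + 1.35 = 19.56 ≈ 19.6 mm.
Precipitation = ε × PW = 0.43 × 19.6 = 8.4 mm.

PW ≈ 19.6 mm; precipitation ≈ 8.4 mm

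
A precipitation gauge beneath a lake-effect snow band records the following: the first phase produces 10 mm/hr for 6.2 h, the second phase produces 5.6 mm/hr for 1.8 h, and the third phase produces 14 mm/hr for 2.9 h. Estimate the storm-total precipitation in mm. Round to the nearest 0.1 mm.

Total = Σ Rᵢ Δtᵢ = 10 × 6.2 + 5.6 × 1.8 + 14 × 2.9
      = 62 + 10.08 + 40.6 = 112.7 mm.

total ≈ 112.7 mm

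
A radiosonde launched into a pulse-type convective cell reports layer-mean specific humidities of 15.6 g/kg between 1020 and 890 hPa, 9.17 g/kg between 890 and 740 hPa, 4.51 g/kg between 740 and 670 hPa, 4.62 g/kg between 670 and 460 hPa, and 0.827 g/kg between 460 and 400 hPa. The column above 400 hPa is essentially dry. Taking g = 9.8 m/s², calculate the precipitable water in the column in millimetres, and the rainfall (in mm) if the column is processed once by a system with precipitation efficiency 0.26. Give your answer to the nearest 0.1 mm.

Precipitable water is the column-integrated vapour mass per unit area: PW = (1/g) Σ q̄ Δp, with q in kg/kg and Δp in Pa (1 kg/m² of water = 1 mm).
Layer 1020–890 hPa: Δp = 130 hPa = 13000 Pa, q̄ = 0.0156 kg/kg → 0.0156 × 13000 / 9.8 = 20.69 mm
Layer 890–740 hPa: Δp = 150 hPa = 15000 Pa, q̄ = 0.00917 kg/kg → 0.00917 × 15000 / 9.8 = 14.04 mm
Layer 740–670 hPa: Δp = 70 hPa = 7000 Pa, q̄ = 0.00451 kg/kg → 0.00451 × 7000 / 9.8 = 3.22 mm
Layer 670–460 hPa: Δp = 210 hPa = 21000 Pa, q̄ = 0.00462 kg/kg → 0.00462 × 21000 / 9.8 = 9.90 mm
Layer 460–400 hPa: Δp = 60 hPa = 6000 Pa, q̄ = 0.000827 kg/kg → 0.000827 × 6000 / 9.8 = 0.51 mm
PW = 20.69 + 14.04 + 3.22 + 9.90 + 0.51 = 48.36 ≈ 48.4 mm.
Rainfall = ε × PW = 0.26 × 48.4 = 12.6 mm.

PW ≈ 48.4 mm; rainfall ≈ 12.6 mm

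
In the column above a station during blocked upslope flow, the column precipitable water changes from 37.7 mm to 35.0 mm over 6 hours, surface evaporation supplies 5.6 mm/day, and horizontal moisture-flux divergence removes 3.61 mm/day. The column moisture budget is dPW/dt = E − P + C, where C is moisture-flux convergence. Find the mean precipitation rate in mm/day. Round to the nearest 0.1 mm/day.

P ≈ 12.8 mm/day

dPW/dt = (35.0 − 37.7) mm / (6/24 day) = -10.800 mm/day.
P = E + C − dPW/dt = 5.6 + (-3.61) − (-10.800) = 12.8 mm/day.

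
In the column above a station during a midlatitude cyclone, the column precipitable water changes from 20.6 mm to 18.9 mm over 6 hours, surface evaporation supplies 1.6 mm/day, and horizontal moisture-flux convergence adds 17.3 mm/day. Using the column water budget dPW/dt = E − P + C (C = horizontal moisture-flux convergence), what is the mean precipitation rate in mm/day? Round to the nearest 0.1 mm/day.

P ≈ 25.7 mm/day

dPW/dt = (18.9 − 20.6) mm / (6/24 day) = -6.800 mm/day.
P = E + C − dPW/dt = 1.6 + (17.3) − (-6.800) = 25.7 mm/day.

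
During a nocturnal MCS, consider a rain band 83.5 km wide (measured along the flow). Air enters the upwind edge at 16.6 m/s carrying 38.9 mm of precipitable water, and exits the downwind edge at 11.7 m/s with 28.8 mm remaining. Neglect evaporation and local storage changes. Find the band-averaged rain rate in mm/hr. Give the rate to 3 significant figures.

Column moisture flux per unit crosswind length is F = V × PW.
Inflow: F_in = 16.6 × 38.9 = 645.74 mm·m/s
Outflow: F_out = 11.7 × 28.8 = 336.96 mm·m/s
Steady-state rate R = (F_in − F_out)/L = (645.74 − 336.96) / 83500 m = 3.698e-03 mm/s.
R = 3.698e-03 × 3600 = 13.3 mm/hr.

R ≈ 13.3 mm/hr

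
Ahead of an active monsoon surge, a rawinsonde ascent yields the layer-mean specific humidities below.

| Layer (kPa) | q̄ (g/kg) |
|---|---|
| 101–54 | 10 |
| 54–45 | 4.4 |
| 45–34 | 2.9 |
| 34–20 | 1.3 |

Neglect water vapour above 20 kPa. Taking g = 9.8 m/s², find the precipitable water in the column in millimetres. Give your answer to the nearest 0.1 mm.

Precipitable water is the column-integrated vapour mass per unit area: PW = (1/g) Σ q̄ Δp, with q in kg/kg and Δp in Pa (1 kg/m² of water = 1 mm).
Layer 101–54 kPa: Δp = 470 hPa = 47000 Pa, q̄ = 0.01 kg/kg → 0.01 × 47000 / 9.8 = 47.96 mm
Layer 54–45 kPa: Δp = 90 hPa = 9000 Pa, q̄ = 0.0044 kg/kg → 0.0044 × 9000 / 9.8 = 4.04 mm
Layer 45–34 kPa: Δp = 110 hPa = 11000 Pa, q̄ = 0.0029 kg/kg → 0.0029 × 11000 / 9.8 = 3.26 mm
Layer 34–20 kPa: Δp = 140 hPa = 14000 Pa, q̄ = 0.0013 kg/kg → 0.0013 × 14000 / 9.8 = 1.86 mm
PW = 47.96 + 4.04 + 3.26 + 1.86 = 57.12 ≈ 57.1 mm.

PW ≈ 57.1 mm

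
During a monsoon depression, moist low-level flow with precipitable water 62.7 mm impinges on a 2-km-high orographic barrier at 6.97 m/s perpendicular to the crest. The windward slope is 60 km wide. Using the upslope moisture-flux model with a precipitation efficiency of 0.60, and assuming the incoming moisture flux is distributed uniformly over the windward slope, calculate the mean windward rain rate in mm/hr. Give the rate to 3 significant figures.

Incoming column moisture flux per unit ridge length: F = V × PW = 6.97 × 62.7 = 437.019 mm·m/s.
Spread over the 60 km slope with efficiency ε = 0.60: R = ε·F/W = 0.60 × 437.019 / 60000 m = 4.370e-03 mm/s.
R = 4.370e-03 × 3600 = 15.7 mm/hr.

R ≈ 15.7 mm/hr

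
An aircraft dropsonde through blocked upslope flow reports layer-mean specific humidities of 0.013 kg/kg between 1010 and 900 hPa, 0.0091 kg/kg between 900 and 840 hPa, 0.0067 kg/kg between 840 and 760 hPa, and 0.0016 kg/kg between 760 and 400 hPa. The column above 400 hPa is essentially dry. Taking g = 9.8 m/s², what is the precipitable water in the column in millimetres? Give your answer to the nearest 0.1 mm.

Precipitable water is the column-integrated vapour mass per unit area: PW = (1/g) Σ q̄ Δp, with q in kg/kg and Δp in Pa (1 kg/m² of water = 1 mm).
Layer 1010–900 hPa: Δp = 110 hPa = 11000 Pa, q̄ = 0.013 kg/kg → 0.013 × 11000 / 9.8 = 14.59 mm
Layer 900–840 hPa: Δp = 60 hPa = 6000 Pa, q̄ = 0.0091 kg/kg → 0.0091 × 6000 / 9.8 = 5.57 mm
Layer 840–760 hPa: Δp = 80 hPa = 8000 Pa, q̄ = 0.0067 kg/kg → 0.0067 × 8000 / 9.8 = 5.47 mm
Layer 760–400 hPa: Δp = 360 hPa = 36000 Pa, q̄ = 0.0016 kg/kg → 0.0016 × 36000 / 9.8 = 5.88 mm
PW = 14.59 + 5.57 + 5.47 + 5.88 = 31.51 ≈ 31.5 mm.

PW ≈ 31.5 mm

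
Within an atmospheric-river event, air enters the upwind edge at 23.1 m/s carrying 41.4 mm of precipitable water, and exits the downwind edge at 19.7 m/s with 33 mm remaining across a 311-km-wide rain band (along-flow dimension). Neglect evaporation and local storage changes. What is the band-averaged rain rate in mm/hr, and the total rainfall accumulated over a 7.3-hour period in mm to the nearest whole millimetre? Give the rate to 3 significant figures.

Column moisture flux per unit crosswind length is F = V × PW.
Inflow: F_in = 23.1 × 41.4 = 956.34 mm·m/s
Outflow: F_out = 19.7 × 33 = 650.1 mm·m/s
Steady-state rate R = (F_in − F_out)/L = (956.34 − 650.1) / 311000 m = 9.847e-04 mm/s.
R = 9.847e-04 × 3600 = 3.54 mm/hr.
Over 7.3 h: total = 3.54 × 7.3 = 25.842 ≈ 26 mm.

R ≈ 3.54 mm/hr; total ≈ 26 mm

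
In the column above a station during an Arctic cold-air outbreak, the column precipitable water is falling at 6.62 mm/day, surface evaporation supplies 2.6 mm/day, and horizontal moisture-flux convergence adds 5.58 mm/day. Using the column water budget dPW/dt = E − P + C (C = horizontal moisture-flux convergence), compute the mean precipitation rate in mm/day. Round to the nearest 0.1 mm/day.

P ≈ 14.8 mm/day

dPW/dt = -6.62 mm/day.
P = E + C − dPW/dt = 2.6 + (5.58) − (-6.62) = 14.8 mm/day.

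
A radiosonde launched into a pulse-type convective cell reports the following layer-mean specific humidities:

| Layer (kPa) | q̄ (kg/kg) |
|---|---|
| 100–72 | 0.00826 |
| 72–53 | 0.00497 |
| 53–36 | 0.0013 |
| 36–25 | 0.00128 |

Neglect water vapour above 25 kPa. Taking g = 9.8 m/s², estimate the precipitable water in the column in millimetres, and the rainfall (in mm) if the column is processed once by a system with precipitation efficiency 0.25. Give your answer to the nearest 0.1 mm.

Precipitable water is the column-integrated vapour mass per unit area: PW = (1/g) Σ q̄ Δp, with q in kg/kg and Δp in Pa (1 kg/m² of water = 1 mm).
Layer 100–72 kPa: Δp = 280 hPa = 28000 Pa, q̄ = 0.00826 kg/kg → 0.00826 × 28000 / 9.8 = 23.60 mm
Layer 72–53 kPa: Δp = 190 hPa = 19000 Pa, q̄ = 0.00497 kg/kg → 0.00497 × 19000 / 9.8 = 9.64 mm
Layer 53–36 kPa: Δp = 170 hPa = 17000 Pa, q̄ = 0.0013 kg/kg → 0.0013 × 17000 / 9.8 = 2.26 mm
Layer 36–25 kPa: Δp = 110 hPa = 11000 Pa, q̄ = 0.00128 kg/kg → 0.00128 × 11000 / 9.8 = 1.44 mm
PW = 23.60 + 9.64 + 2.26 + 1.44 = 36.94 ≈ 36.9 mm.
Rainfall = ε × PW = 0.25 × 36.9 = 9.2 mm.

PW ≈ 36.9 mm; rainfall ≈ 9.2 mm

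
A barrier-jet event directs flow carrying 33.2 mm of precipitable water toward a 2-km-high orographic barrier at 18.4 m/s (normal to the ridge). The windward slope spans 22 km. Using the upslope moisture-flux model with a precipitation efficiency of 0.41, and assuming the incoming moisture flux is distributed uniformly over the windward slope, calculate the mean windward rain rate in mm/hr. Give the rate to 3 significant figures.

Incoming column moisture flux per unit ridge length: F = V × PW = 18.4 × 33.2 = 610.88 mm·m/s.
Spread over the 22 km slope with efficiency ε = 0.41: R = ε·F/W = 0.41 × 610.88 / 22000 m = 1.138e-02 mm/s.
R = 1.138e-02 × 3600 = 41.0 mm/hr.

R ≈ 41.0 mm/hr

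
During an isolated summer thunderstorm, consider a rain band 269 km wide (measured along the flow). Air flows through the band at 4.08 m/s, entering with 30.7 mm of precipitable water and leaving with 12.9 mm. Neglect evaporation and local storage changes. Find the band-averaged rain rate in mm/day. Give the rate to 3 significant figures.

R ≈ 23.3 mm/day

Column moisture flux per unit crosswind length is F = V × PW.
Inflow: F_in = 4.08 × 30.7 = 125.256 mm·m/s
Outflow: F_out = 4.08 × 12.9 = 52.632 mm·m/s
Steady-state rate R = (F_in − F_out)/L = (125.256 − 52.632) / 269000 m = 2.700e-04 mm/s.
R = 2.700e-04 × 3600 × 24 = 23.3 mm/day.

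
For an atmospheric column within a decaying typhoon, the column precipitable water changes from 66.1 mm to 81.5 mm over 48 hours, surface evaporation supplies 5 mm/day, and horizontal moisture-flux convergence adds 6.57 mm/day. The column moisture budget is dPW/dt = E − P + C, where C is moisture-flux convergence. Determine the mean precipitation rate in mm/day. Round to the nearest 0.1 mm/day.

dPW/dt = (81.5 − 66.1) mm / (48/24 day) = +7.700 mm/day.
P = E + C − dPW/dt = 5 + (6.57) − (+7.700) = 3.9 mm/day.

P ≈ 3.9 mm/day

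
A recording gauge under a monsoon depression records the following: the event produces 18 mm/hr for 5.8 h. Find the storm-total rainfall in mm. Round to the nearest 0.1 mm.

Total = Σ Rᵢ Δtᵢ = 18 × 5.8
      = 104.4 = 104.4 mm.

total ≈ 104.4 mm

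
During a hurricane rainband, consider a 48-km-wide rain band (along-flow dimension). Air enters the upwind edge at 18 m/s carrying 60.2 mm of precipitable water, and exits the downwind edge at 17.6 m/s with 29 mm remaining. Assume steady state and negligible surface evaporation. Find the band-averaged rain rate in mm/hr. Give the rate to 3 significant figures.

Column moisture flux per unit crosswind length is F = V × PW.
Inflow: F_in = 18 × 60.2 = 1083.6 mm·m/s
Outflow: F_out = 17.6 × 29 = 510.4 mm·m/s
Steady-state rate R = (F_in − F_out)/L = (1083.6 − 510.4) / 48000 m = 1.194e-02 mm/s.
R = 1.194e-02 × 3600 = 43.0 mm/hr.

R ≈ 43.0 mm/hr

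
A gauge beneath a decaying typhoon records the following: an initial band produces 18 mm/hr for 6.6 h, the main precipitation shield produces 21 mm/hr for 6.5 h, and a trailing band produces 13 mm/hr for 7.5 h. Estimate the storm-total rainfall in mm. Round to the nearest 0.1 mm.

total ≈ 352.8 mm

Total = Σ Rᵢ Δtᵢ = 18 × 6.6 + 21 × 6.5 + 13 × 7.5
      = 118.8 + 136.5 + 97.5 = 352.8 mm.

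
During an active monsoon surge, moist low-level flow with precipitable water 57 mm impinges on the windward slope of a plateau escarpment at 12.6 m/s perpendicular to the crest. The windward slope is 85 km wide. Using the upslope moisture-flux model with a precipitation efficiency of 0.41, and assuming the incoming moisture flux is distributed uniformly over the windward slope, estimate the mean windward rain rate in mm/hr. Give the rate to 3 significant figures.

R ≈ 12.5 mm/hr

Incoming column moisture flux per unit ridge length: F = V × PW = 12.6 × 57 = 718.2 mm·m/s.
Spread over the 85 km slope with efficiency ε = 0.41: R = ε·F/W = 0.41 × 718.2 / 85000 m = 3.464e-03 mm/s.
R = 3.464e-03 × 3600 = 12.5 mm/hr.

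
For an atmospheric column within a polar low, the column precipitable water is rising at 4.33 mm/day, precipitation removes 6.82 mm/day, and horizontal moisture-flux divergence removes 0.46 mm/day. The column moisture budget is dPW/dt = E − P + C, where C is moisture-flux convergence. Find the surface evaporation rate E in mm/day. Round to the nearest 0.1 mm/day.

E ≈ 11.6 mm/day

dPW/dt = +4.33 mm/day.
E = dPW/dt + P − C = (+4.33) + 6.82 − (-0.46) = 11.6 mm/day.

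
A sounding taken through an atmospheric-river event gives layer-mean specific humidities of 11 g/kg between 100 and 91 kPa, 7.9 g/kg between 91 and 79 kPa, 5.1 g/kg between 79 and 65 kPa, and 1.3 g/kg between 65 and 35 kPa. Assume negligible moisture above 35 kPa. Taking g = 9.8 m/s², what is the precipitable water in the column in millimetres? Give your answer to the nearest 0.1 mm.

PW ≈ 31.0 mm

Precipitable water is the column-integrated vapour mass per unit area: PW = (1/g) Σ q̄ Δp, with q in kg/kg and Δp in Pa (1 kg/m² of water = 1 mm).
Layer 100–91 kPa: Δp = 90 hPa = 9000 Pa, q̄ = 0.011 kg/kg → 0.011 × 9000 / 9.8 = 10.10 mm
Layer 91–79 kPa: Δp = 120 hPa = 12000 Pa, q̄ = 0.0079 kg/kg → 0.0079 × 12000 / 9.8 = 9.67 mm
Layer 79–65 kPa: Δp = 140 hPa = 14000 Pa, q̄ = 0.0051 kg/kg → 0.0051 × 14000 / 9.8 = 7.29 mm
Layer 65–35 kPa: Δp = 300 hPa = 30000 Pa, q̄ = 0.0013 kg/kg → 0.0013 × 30000 / 9.8 = 3.98 mm
PW = 10.10 + 9.67 + 7.29 + 3.98 = 31.04 ≈ 31.0 mm.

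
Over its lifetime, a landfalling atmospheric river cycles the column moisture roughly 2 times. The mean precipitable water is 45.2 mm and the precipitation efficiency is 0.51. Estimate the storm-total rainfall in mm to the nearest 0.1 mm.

rainfall ≈ 46.1 mm

Each cycle deposits ε × PW = 0.51 × 45.2 = 23.052 mm.
Over 2 cycles: 2 × 23.052 = 46.1 mm.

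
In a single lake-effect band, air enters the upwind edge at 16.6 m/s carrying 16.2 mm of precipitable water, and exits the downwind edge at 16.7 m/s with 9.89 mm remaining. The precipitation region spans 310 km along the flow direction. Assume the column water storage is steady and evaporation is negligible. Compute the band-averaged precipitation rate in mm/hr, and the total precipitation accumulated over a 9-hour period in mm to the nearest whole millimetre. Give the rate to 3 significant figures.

Column moisture flux per unit crosswind length is F = V × PW.
Inflow: F_in = 16.6 × 16.2 = 268.92 mm·m/s
Outflow: F_out = 16.7 × 9.89 = 165.163 mm·m/s
Steady-state rate R = (F_in − F_out)/L = (268.92 − 165.163) / 310000 m = 3.347e-04 mm/s.
R = 3.347e-04 × 3600 = 1.20 mm/hr.
Over 9 h: total = 1.20 × 9 = 10.8 ≈ 11 mm.

R ≈ 1.20 mm/hr; total ≈ 11 mm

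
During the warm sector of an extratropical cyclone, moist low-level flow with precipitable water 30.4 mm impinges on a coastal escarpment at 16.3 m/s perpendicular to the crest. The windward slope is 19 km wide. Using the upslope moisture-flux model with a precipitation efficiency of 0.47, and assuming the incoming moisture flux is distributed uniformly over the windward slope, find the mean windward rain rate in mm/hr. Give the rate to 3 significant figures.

Incoming column moisture flux per unit ridge length: F = V × PW = 16.3 × 30.4 = 495.52 mm·m/s.
Spread over the 19 km slope with efficiency ε = 0.47: R = ε·F/W = 0.47 × 495.52 / 19000 m = 1.226e-02 mm/s.
R = 1.226e-02 × 3600 = 44.1 mm/hr.

R ≈ 44.1 mm/hr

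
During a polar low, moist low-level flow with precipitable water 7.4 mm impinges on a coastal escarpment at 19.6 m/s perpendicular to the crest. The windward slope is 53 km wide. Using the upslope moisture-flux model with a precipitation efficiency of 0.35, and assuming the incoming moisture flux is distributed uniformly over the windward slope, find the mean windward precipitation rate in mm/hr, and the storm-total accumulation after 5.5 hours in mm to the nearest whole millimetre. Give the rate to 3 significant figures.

R ≈ 3.45 mm/hr; total ≈ 19 mm

Incoming column moisture flux per unit ridge length: F = V × PW = 19.6 × 7.4 = 145.04 mm·m/s.
Spread over the 53 km slope with efficiency ε = 0.35: R = ε·F/W = 0.35 × 145.04 / 53000 m = 9.578e-04 mm/s.
R = 9.578e-04 × 3600 = 3.45 mm/hr.
Over 5.5 h: total = 3.45 × 5.5 = 18.975 ≈ 19 mm.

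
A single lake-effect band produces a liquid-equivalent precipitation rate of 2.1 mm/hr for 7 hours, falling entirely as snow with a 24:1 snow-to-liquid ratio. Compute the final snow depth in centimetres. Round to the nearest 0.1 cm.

Liquid-equivalent depth = 2.1 × 7 = 14.7 mm.
Snow depth = 14.7 mm × 24 = 352.8 mm = 35.3 cm.

snow depth ≈ 35.3 cm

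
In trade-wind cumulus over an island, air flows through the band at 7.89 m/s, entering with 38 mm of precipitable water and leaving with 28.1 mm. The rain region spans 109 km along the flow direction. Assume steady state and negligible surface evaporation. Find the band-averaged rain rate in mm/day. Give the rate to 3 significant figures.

R ≈ 61.9 mm/day

Column moisture flux per unit crosswind length is F = V × PW.
Inflow: F_in = 7.89 × 38 = 299.82 mm·m/s
Outflow: F_out = 7.89 × 28.1 = 221.709 mm·m/s
Steady-state rate R = (F_in − F_out)/L = (299.82 − 221.709) / 109000 m = 7.166e-04 mm/s.
R = 7.166e-04 × 3600 × 24 = 61.9 mm/day.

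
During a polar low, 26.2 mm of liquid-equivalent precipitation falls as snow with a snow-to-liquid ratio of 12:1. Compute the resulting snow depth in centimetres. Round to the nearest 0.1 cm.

Snow depth = liquid × ratio = 26.2 mm × 12 = 314.4 mm = 31.4 cm.

snow depth ≈ 31.4 cm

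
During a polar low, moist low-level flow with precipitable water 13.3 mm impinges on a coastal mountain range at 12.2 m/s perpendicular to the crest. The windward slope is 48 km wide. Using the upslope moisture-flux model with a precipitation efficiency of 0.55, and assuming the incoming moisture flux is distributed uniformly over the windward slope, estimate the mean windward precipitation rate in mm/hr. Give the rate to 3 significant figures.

R ≈ 6.69 mm/hr

Incoming column moisture flux per unit ridge length: F = V × PW = 12.2 × 13.3 = 162.26 mm·m/s.
Spread over the 48 km slope with efficiency ε = 0.55: R = ε·F/W = 0.55 × 162.26 / 48000 m = 1.859e-03 mm/s.
R = 1.859e-03 × 3600 = 6.69 mm/hr.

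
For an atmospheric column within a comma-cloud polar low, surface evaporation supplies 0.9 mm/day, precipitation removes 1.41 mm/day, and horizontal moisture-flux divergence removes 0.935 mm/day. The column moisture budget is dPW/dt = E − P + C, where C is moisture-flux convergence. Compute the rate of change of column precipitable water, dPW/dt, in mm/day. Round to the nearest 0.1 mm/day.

dPW/dt = E − P + C = 0.9 − 1.41 + (-0.935) = -1.4 mm/day.

dPW/dt ≈ -1.4 mm/day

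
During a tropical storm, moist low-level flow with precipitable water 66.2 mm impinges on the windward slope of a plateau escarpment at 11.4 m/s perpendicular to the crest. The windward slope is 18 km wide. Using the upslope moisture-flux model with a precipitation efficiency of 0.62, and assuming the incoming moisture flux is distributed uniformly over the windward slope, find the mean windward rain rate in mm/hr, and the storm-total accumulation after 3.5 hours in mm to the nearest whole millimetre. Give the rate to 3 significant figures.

Incoming column moisture flux per unit ridge length: F = V × PW = 11.4 × 66.2 = 754.68 mm·m/s.
Spread over the 18 km slope with efficiency ε = 0.62: R = ε·F/W = 0.62 × 754.68 / 18000 m = 2.599e-02 mm/s.
R = 2.599e-02 × 3600 = 93.6 mm/hr.
Over 3.5 h: total = 93.6 × 3.5 = 327.6 ≈ 328 mm.

R ≈ 93.6 mm/hr; total ≈ 328 mm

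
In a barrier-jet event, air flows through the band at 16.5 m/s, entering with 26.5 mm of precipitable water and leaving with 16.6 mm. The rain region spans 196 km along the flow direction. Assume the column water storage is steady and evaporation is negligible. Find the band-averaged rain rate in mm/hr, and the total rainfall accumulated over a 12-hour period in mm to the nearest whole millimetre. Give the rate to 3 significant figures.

Column moisture flux per unit crosswind length is F = V × PW.
Inflow: F_in = 16.5 × 26.5 = 437.25 mm·m/s
Outflow: F_out = 16.5 × 16.6 = 273.9 mm·m/s
Steady-state rate R = (F_in − F_out)/L = (437.25 − 273.9) / 196000 m = 8.334e-04 mm/s.
R = 8.334e-04 × 3600 = 3.00 mm/hr.
Over 12 h: total = 3.00 × 12 = 36 mm.

R ≈ 3.00 mm/hr; total ≈ 36 mm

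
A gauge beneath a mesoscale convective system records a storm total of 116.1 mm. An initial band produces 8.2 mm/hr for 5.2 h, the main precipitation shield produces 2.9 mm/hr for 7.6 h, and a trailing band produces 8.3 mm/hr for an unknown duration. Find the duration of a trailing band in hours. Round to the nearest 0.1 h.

Known phases: 8.2 × 5.2 + 2.9 × 7.6 = 42.64 + 22.04 = 64.68 mm.
Remaining depth = 116.1 − 64.68 = 51.42 mm.
Duration = 51.42 / 8.3 = 6.2 h.

duration ≈ 6.2 h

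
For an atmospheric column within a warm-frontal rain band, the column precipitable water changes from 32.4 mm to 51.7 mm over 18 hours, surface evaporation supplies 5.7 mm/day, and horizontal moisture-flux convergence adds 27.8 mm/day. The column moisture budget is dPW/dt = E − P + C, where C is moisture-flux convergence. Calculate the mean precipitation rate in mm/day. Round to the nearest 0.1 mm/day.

dPW/dt = (51.7 − 32.4) mm / (18/24 day) = +25.733 mm/day.
P = E + C − dPW/dt = 5.7 + (27.8) − (+25.733) = 7.8 mm/day.

P ≈ 7.8 mm/day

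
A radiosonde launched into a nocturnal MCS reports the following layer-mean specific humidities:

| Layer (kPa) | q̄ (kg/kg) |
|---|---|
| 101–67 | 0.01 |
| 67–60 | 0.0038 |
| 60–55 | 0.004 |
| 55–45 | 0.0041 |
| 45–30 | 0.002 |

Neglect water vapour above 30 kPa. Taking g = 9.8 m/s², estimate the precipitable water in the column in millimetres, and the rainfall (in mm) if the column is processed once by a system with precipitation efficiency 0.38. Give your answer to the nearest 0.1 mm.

PW ≈ 46.7 mm; rainfall ≈ 17.7 mm

Precipitable water is the column-integrated vapour mass per unit area: PW = (1/g) Σ q̄ Δp, with q in kg/kg and Δp in Pa (1 kg/m² of water = 1 mm).
Layer 101–67 kPa: Δp = 340 hPa = 34000 Pa, q̄ = 0.01 kg/kg → 0.01 × 34000 / 9.8 = 34.69 mm
Layer 67–60 kPa: Δp = 70 hPa = 7000 Pa, q̄ = 0.0038 kg/kg → 0.0038 × 7000 / 9.8 = 2.71 mm
Layer 60–55 kPa: Δp = 50 hPa = 5000 Pa, q̄ = 0.004 kg/kg → 0.004 × 5000 / 9.8 = 2.04 mm
Layer 55–45 kPa: Δp = 100 hPa = 10000 Pa, q̄ = 0.0041 kg/kg → 0.0041 × 10000 / 9.8 = 4.18 mm
Layer 45–30 kPa: Δp = 150 hPa = 15000 Pa, q̄ = 0.002 kg/kg → 0.002 × 15000 / 9.8 = 3.06 mm
PW = 34.69 + 2.71 + 2.04 + 4.18 + 3.06 = 46.68 ≈ 46.7 mm.
Rainfall = ε × PW = 0.38 × 46.7 = 17.7 mm.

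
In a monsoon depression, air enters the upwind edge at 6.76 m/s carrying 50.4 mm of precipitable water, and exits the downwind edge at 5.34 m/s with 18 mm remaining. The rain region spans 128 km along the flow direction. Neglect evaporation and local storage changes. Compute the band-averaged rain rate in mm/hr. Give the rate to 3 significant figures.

R ≈ 6.88 mm/hr

Column moisture flux per unit crosswind length is F = V × PW.
Inflow: F_in = 6.76 × 50.4 = 340.704 mm·m/s
Outflow: F_out = 5.34 × 18 = 96.12 mm·m/s
Steady-state rate R = (F_in − F_out)/L = (340.704 − 96.12) / 128000 m = 1.911e-03 mm/s.
R = 1.911e-03 × 3600 = 6.88 mm/hr.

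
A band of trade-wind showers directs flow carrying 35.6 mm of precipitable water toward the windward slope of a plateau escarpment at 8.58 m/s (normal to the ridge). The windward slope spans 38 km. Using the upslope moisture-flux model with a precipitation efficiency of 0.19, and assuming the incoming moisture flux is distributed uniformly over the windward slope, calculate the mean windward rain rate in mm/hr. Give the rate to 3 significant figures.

R ≈ 5.50 mm/hr

Incoming column moisture flux per unit ridge length: F = V × PW = 8.58 × 35.6 = 305.448 mm·m/s.
Spread over the 38 km slope with efficiency ε = 0.19: R = ε·F/W = 0.19 × 305.448 / 38000 m = 1.527e-03 mm/s.
R = 1.527e-03 × 3600 = 5.50 mm/hr.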